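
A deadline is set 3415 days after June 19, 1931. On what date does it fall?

October 24, 1940

+366 (one year; includes Feb 29, 1932) → Jun 19, 1932 (3049 left).
+365 (one year) → Jun 19, 1933 (2684 left).
+365 (one year) → Jun 19, 1934 (2319 left).
+365 (one year) → Jun 19, 1935 (1954 left).
+366 (one year; includes Feb 29, 1936) → Jun 19, 1936 (1588 left).
+365 (one year) → Jun 19, 1937 (1223 left).
+365 (one year) → Jun 19, 1938 (858 left).
+365 (one year) → Jun 19, 1939 (493 left).
+366 (one year; includes Feb 29, 1940) → Jun 19, 1940 (127 left).
Jun has 30 days: +12 → Jul 1, 1940 (115 left).
Jul has 31 days: +31 → Aug 1, 1940 (84 left).
Aug has 31 days: +31 → Sep 1, 1940 (53 left).
Sep has 30 days: +30 → Oct 1, 1940 (23 left).
+23 → Oct 24, 1940.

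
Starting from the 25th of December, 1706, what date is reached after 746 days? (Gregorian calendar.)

January 9, 1709

+365 (one year) → Dec 25, 1707 (381 left).
Dec has 31 days: +7 → Jan 1, 1708 (374 left).
Jan has 31 days: +31 → Feb 1, 1708 (343 left).
Feb has 29 days: +29 → Mar 1, 1708 (314 left).
Mar has 31 days: +31 → Apr 1, 1708 (283 left).
Apr has 30 days: +30 → May 1, 1708 (253 left).
May has 31 days: +31 → Jun 1, 1708 (222 left).
Jun has 30 days: +30 → Jul 1, 1708 (192 left).
Jul has 31 days: +31 → Aug 1, 1708 (161 left).
Aug has 31 days: +31 → Sep 1, 1708 (130 left).
Sep has 30 days: +30 → Oct 1, 1708 (100 left).
Oct has 31 days: +31 → Nov 1, 1708 (69 left).
Nov has 30 days: +30 → Dec 1, 1708 (39 left).
Dec has 31 days: +31 → Jan 1, 1709 (8 left).
+8 → Jan 9, 1709.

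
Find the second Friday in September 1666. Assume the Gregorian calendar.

September 10, 1666

September 1, 1666 is a Wednesday.
The first Friday is therefore September 3 (2 days later).
The second Friday is 3 + 1×7 = September 10.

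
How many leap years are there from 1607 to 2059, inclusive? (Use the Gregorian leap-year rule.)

Multiples of 4 in [1607,2059]: 113.
Of those, multiples of 100: 4 (not leap unless ÷400).
Multiples of 400: 1.
Leap years = 113 − 4 + 1 = 110.

110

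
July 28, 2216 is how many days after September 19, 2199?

Sep 19, 2199 → Sep 19, 2200: 365 days.
Sep 19, 2200 → Sep 19, 2201: 365 days.
Sep 19, 2201 → Sep 19, 2202: 365 days.
Sep 19, 2202 → Sep 19, 2203: 365 days.
Sep 19, 2203 → Sep 19, 2204: 366 days (Feb 29, 2204 is in that span).
Sep 19, 2204 → Sep 19, 2205: 365 days.
Sep 19, 2205 → Sep 19, 2206: 365 days.
Sep 19, 2206 → Sep 19, 2207: 365 days.
Sep 19, 2207 → Sep 19, 2208: 366 days (Feb 29, 2208 is in that span).
Sep 19, 2208 → Sep 19, 2209: 365 days.
Sep 19, 2209 → Sep 19, 2210: 365 days.
Sep 19, 2210 → Sep 19, 2211: 365 days.
Sep 19, 2211 → Sep 19, 2212: 366 days (Feb 29, 2212 is in that span).
Sep 19, 2212 → Sep 19, 2213: 365 days.
Sep 19, 2213 → Sep 19, 2214: 365 days.
Sep 19, 2214 → Sep 19, 2215: 365 days.
Sep 19, 2215 → Oct 19, 2215: 30 days (September has 30).
Oct 19, 2215 → Nov 19, 2215: 31 days (October has 31).
Nov 19, 2215 → Dec 19, 2215: 30 days (November has 30).
Dec 19, 2215 → Jan 19, 2216: 31 days (December has 31).
Jan 19, 2216 → Feb 19, 2216: 31 days (January has 31).
Feb 19, 2216 → Mar 19, 2216: 29 days (February has 29).
Mar 19, 2216 → Apr 19, 2216: 31 days (March has 31).
Apr 19, 2216 → May 19, 2216: 30 days (April has 30).
May 19, 2216 → Jun 19, 2216: 31 days (May has 31).
Jun 19, 2216 → Jul 19, 2216: 30 days (June has 30).
Jul 19, 2216 → Jul 28, 2216: 9 days.
Total: 6156 days.

6156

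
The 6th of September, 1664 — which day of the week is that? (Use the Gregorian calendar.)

Doomsday rule: the anchor day for the 1600s is Tuesday. For year 64: 64÷12 = 5 r 4, and 4÷4 = 1, so 5+4+1 = 10.
Tuesday + 10 ≡ Friday — that's 1664's doomsday.
In September the doomsday date is Sep 5.
Sep 6 is 1 day after Sep 5; 1 mod 7 = 1, so Friday + 1 = Saturday.

Saturday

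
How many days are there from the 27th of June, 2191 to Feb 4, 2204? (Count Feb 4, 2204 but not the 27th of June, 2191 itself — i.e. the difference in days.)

Jun 27, 2191 → Jun 27, 2192: 366 days (Feb 29, 2192 is in that span).
Jun 27, 2192 → Jun 27, 2193: 365 days.
Jun 27, 2193 → Jun 27, 2194: 365 days.
Jun 27, 2194 → Jun 27, 2195: 365 days.
Jun 27, 2195 → Jun 27, 2196: 366 days (Feb 29, 2196 is in that span).
Jun 27, 2196 → Jun 27, 2197: 365 days.
Jun 27, 2197 → Jun 27, 2198: 365 days.
Jun 27, 2198 → Jun 27, 2199: 365 days.
Jun 27, 2199 → Jun 27, 2200: 365 days.
Jun 27, 2200 → Jun 27, 2201: 365 days.
Jun 27, 2201 → Jun 27, 2202: 365 days.
Jun 27, 2202 → Jun 27, 2203: 365 days.
Jun 27, 2203 → Jul 27, 2203: 30 days (June has 30).
Jul 27, 2203 → Aug 27, 2203: 31 days (July has 31).
Aug 27, 2203 → Sep 27, 2203: 31 days (August has 31).
Sep 27, 2203 → Oct 27, 2203: 30 days (September has 30).
Oct 27, 2203 → Nov 27, 2203: 31 days (October has 31).
Nov 27, 2203 → Dec 27, 2203: 30 days (November has 30).
Dec 27, 2203 → Jan 27, 2204: 31 days (December has 31).
Jan 27, 2204 → Feb 4, 2204: 8 days.
Total: 4604 days.

4604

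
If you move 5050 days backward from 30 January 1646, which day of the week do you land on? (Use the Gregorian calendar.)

Saturday

First find the weekday of Jan 30, 1646. Doomsday rule: the anchor day for the 1600s is Tuesday. For year 46: 46÷12 = 3 r 10, and 10÷4 = 2, so 3+10+2 = 15.
Tuesday + 15 ≡ Wednesday — that's 1646's doomsday.
In January the doomsday date is Jan 3 (1646 is not a leap year).
Jan 30 is 27 days after Jan 3; 27 mod 7 = 6, so Wednesday + 6 = Tuesday.
5050 mod 7 = 3, so 5050 days before a Tuesday is Tuesday − 3 = Saturday.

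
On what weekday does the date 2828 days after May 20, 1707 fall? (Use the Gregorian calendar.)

May 20, 1707 is a Friday.
2828 mod 7 = 0, so 2828 days after a Friday is Friday + 0 = Friday.

Friday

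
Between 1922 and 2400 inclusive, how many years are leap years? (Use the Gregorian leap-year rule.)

117

Multiples of 4 in [1922,2400]: 120.
Of those, multiples of 100: 5 (not leap unless ÷400).
Multiples of 400: 2.
Leap years = 120 − 5 + 2 = 117.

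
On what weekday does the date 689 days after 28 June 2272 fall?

First find the weekday of Jun 28, 2272. Doomsday rule: the anchor day for the 2200s is Friday. For year 72: 72÷12 = 6 r 0, and 0÷4 = 0, so 6+0+0 = 6.
Friday + 6 ≡ Thursday — that's 2272's doomsday.
In June the doomsday date is Jun 6.
Jun 28 is 22 days after Jun 6; 22 mod 7 = 1, so Thursday + 1 = Friday.
689 mod 7 = 3, so 689 days after a Friday is Friday + 3 = Monday.

Monday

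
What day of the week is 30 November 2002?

Doomsday rule: the anchor day for the 2000s is Tuesday. For year 02: 2÷12 = 0 r 2, and 2÷4 = 0, so 0+2+0 = 2.
Tuesday + 2 ≡ Thursday — that's 2002's doomsday.
In November the doomsday date is Nov 7.
Nov 30 is 23 days after Nov 7; 23 mod 7 = 2, so Thursday + 2 = Saturday.

Saturday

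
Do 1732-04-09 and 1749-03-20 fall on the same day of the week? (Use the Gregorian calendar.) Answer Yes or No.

No

From Apr 9, 1732 to Mar 20, 1749 is 6189 days.
6189 mod 7 = 1, so they are different weekdays.
(Apr 9, 1732 is a Wednesday; Mar 20, 1749 is a Thursday.)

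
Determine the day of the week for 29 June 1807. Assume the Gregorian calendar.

Monday

Doomsday rule: the anchor day for the 1800s is Friday. For year 07: 7÷12 = 0 r 7, and 7÷4 = 1, so 0+7+1 = 8.
Friday + 8 ≡ Saturday — that's 1807's doomsday.
In June the doomsday date is Jun 6.
Jun 29 is 23 days after Jun 6; 23 mod 7 = 2, so Saturday + 2 = Monday.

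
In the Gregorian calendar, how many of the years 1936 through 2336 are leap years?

98

Multiples of 4 in [1936,2336]: 101.
Of those, multiples of 100: 4 (not leap unless ÷400).
Multiples of 400: 1.
Leap years = 101 − 4 + 1 = 98.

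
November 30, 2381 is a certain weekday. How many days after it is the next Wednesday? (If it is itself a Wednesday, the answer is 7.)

Nov 30, 2381 is a Monday.
From Monday to the next Wednesday is 2 days.

2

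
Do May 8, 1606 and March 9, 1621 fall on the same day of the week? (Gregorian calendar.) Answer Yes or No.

From May 8, 1606 to Mar 9, 1621 is 5419 days.
5419 mod 7 = 1, so they are different weekdays.
(May 8, 1606 is a Monday; Mar 9, 1621 is a Tuesday.)

No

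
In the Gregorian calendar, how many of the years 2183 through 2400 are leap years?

53

Multiples of 4 in [2183,2400]: 55.
Of those, multiples of 100: 3 (not leap unless ÷400).
Multiples of 400: 1.
Leap years = 55 − 3 + 1 = 53.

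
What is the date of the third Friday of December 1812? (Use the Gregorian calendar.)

December 1, 1812 is a Tuesday.
The first Friday is therefore December 4 (3 days later).
The third Friday is 4 + 2×7 = December 18.

December 18, 1812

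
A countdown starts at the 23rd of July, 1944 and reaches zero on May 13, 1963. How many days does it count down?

6868

Jul 23, 1944 → Jul 23, 1945: 365 days.
Jul 23, 1945 → Jul 23, 1946: 365 days.
Jul 23, 1946 → Jul 23, 1947: 365 days.
Jul 23, 1947 → Jul 23, 1948: 366 days (Feb 29, 1948 is in that span).
Jul 23, 1948 → Jul 23, 1949: 365 days.
Jul 23, 1949 → Jul 23, 1950: 365 days.
Jul 23, 1950 → Jul 23, 1951: 365 days.
Jul 23, 1951 → Jul 23, 1952: 366 days (Feb 29, 1952 is in that span).
Jul 23, 1952 → Jul 23, 1953: 365 days.
Jul 23, 1953 → Jul 23, 1954: 365 days.
Jul 23, 1954 → Jul 23, 1955: 365 days.
Jul 23, 1955 → Jul 23, 1956: 366 days (Feb 29, 1956 is in that span).
Jul 23, 1956 → Jul 23, 1957: 365 days.
Jul 23, 1957 → Jul 23, 1958: 365 days.
Jul 23, 1958 → Jul 23, 1959: 365 days.
Jul 23, 1959 → Jul 23, 1960: 366 days (Feb 29, 1960 is in that span).
Jul 23, 1960 → Jul 23, 1961: 365 days.
Jul 23, 1961 → Jul 23, 1962: 365 days.
Jul 23, 1962 → Aug 23, 1962: 31 days (July has 31).
Aug 23, 1962 → Sep 23, 1962: 31 days (August has 31).
Sep 23, 1962 → Oct 23, 1962: 30 days (September has 30).
Oct 23, 1962 → Nov 23, 1962: 31 days (October has 31).
Nov 23, 1962 → Dec 23, 1962: 30 days (November has 30).
Dec 23, 1962 → Jan 23, 1963: 31 days (December has 31).
Jan 23, 1963 → Feb 23, 1963: 31 days (January has 31).
Feb 23, 1963 → Mar 23, 1963: 28 days (February has 28).
Mar 23, 1963 → Apr 23, 1963: 31 days (March has 31).
Apr 23, 1963 → May 13, 1963: 20 days.
Total: 6868 days.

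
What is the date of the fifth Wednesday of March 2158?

March 29, 2158

March 1, 2158 is a Wednesday.
The first Wednesday is therefore March 1 (same day).
The fifth Wednesday is 1 + 4×7 = March 29.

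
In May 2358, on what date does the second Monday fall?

May 12, 2358

May 1, 2358 is a Thursday.
The first Monday is therefore May 5 (4 days later).
The second Monday is 5 + 1×7 = May 12.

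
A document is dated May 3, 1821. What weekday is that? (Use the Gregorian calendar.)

Thursday

Doomsday rule: the anchor day for the 1800s is Friday. For year 21: 21÷12 = 1 r 9, and 9÷4 = 2, so 1+9+2 = 12.
Friday + 12 ≡ Wednesday — that's 1821's doomsday.
In May the doomsday date is May 9.
May 3 is 6 days before May 9; 6 mod 7 = 6, so Wednesday − 6 = Thursday.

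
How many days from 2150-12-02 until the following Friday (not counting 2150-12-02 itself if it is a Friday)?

2

Dec 2, 2150 is a Wednesday.
From Wednesday to the next Friday is 2 days.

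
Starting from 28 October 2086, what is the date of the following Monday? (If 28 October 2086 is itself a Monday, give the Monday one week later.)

November 4, 2086

Oct 28, 2086 is a Monday.
From Monday to the next Monday is 7 days.
Oct 28, 2086 + 7 = Nov 4, 2086.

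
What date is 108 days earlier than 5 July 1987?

March 19, 1987

−5 → Jun 30, 1987 (end of Jun, 30 days; 103 left).
−30 → May 31, 1987 (end of May, 31 days; 73 left).
−31 → Apr 30, 1987 (end of Apr, 30 days; 42 left).
−30 → Mar 31, 1987 (end of Mar, 31 days; 12 left).
−12 → Mar 19, 1987.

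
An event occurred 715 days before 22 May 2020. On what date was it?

June 7, 2018

−366 (one year; includes Feb 29, 2020) → May 22, 2019 (349 left).
−22 → Apr 30, 2019 (end of Apr, 30 days; 327 left).
−30 → Mar 31, 2019 (end of Mar, 31 days; 297 left).
−31 → Feb 28, 2019 (end of Feb, 28 days; 266 left).
−28 → Jan 31, 2019 (end of Jan, 31 days; 238 left).
−31 → Dec 31, 2018 (end of Dec, 31 days; 207 left).
−31 → Nov 30, 2018 (end of Nov, 30 days; 176 left).
−30 → Oct 31, 2018 (end of Oct, 31 days; 146 left).
−31 → Sep 30, 2018 (end of Sep, 30 days; 115 left).
−30 → Aug 31, 2018 (end of Aug, 31 days; 85 left).
−31 → Jul 31, 2018 (end of Jul, 31 days; 54 left).
−31 → Jun 30, 2018 (end of Jun, 30 days; 23 left).
−23 → Jun 7, 2018.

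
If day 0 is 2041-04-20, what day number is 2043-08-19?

851

Apr 20, 2041 → Apr 20, 2042: 365 days.
Apr 20, 2042 → Apr 20, 2043: 365 days.
Apr 20, 2043 → May 20, 2043: 30 days (April has 30).
May 20, 2043 → Jun 20, 2043: 31 days (May has 31).
Jun 20, 2043 → Jul 20, 2043: 30 days (June has 30).
Jul 20, 2043 → Aug 19, 2043: 30 days.
Total: 851 days.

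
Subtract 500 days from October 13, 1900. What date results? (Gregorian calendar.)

−365 (one year) → Oct 13, 1899 (135 left).
−13 → Sep 30, 1899 (end of Sep, 30 days; 122 left).
−30 → Aug 31, 1899 (end of Aug, 31 days; 92 left).
−31 → Jul 31, 1899 (end of Jul, 31 days; 61 left).
−31 → Jun 30, 1899 (end of Jun, 30 days; 30 left).
−30 → May 31, 1899 (end of May, 31 days; 0 left).

May 31, 1899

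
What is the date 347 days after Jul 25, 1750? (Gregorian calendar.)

July 7, 1751

Jul has 31 days: +7 → Aug 1, 1750 (340 left).
Aug has 31 days: +31 → Sep 1, 1750 (309 left).
Sep has 30 days: +30 → Oct 1, 1750 (279 left).
Oct has 31 days: +31 → Nov 1, 1750 (248 left).
Nov has 30 days: +30 → Dec 1, 1750 (218 left).
Dec has 31 days: +31 → Jan 1, 1751 (187 left).
Jan has 31 days: +31 → Feb 1, 1751 (156 left).
Feb has 28 days: +28 → Mar 1, 1751 (128 left).
Mar has 31 days: +31 → Apr 1, 1751 (97 left).
Apr has 30 days: +30 → May 1, 1751 (67 left).
May has 31 days: +31 → Jun 1, 1751 (36 left).
Jun has 30 days: +30 → Jul 1, 1751 (6 left).
+6 → Jul 7, 1751.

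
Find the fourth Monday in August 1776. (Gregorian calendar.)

August 1, 1776 is a Thursday.
The first Monday is therefore August 5 (4 days later).
The fourth Monday is 5 + 3×7 = August 26.

August 26, 1776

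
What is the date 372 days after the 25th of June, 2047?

July 1, 2048

Jun has 30 days: +6 → Jul 1, 2047 (366 left).
Jul has 31 days: +31 → Aug 1, 2047 (335 left).
Aug has 31 days: +31 → Sep 1, 2047 (304 left).
Sep has 30 days: +30 → Oct 1, 2047 (274 left).
Oct has 31 days: +31 → Nov 1, 2047 (243 left).
Nov has 30 days: +30 → Dec 1, 2047 (213 left).
Dec has 31 days: +31 → Jan 1, 2048 (182 left).
Jan has 31 days: +31 → Feb 1, 2048 (151 left).
Feb has 29 days: +29 → Mar 1, 2048 (122 left).
Mar has 31 days: +31 → Apr 1, 2048 (91 left).
Apr has 30 days: +30 → May 1, 2048 (61 left).
May has 31 days: +31 → Jun 1, 2048 (30 left).
Jun has 30 days: +30 → Jul 1, 2048 (0 left).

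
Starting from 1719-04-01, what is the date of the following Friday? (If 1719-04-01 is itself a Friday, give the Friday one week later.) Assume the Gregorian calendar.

Apr 1, 1719 is a Saturday.
From Saturday to the next Friday is 6 days.
Apr 1, 1719 + 6 = Apr 7, 1719.

April 7, 1719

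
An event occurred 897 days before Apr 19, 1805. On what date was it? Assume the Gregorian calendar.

−365 (one year) → Apr 19, 1804 (532 left).
−366 (one year; includes Feb 29, 1804) → Apr 19, 1803 (166 left).
−19 → Mar 31, 1803 (end of Mar, 31 days; 147 left).
−31 → Feb 28, 1803 (end of Feb, 28 days; 116 left).
−28 → Jan 31, 1803 (end of Jan, 31 days; 88 left).
−31 → Dec 31, 1802 (end of Dec, 31 days; 57 left).
−31 → Nov 30, 1802 (end of Nov, 30 days; 26 left).
−26 → Nov 4, 1802.

November 4, 1802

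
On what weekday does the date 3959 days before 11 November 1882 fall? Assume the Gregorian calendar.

First find the weekday of Nov 11, 1882. Doomsday rule: the anchor day for the 1800s is Friday. For year 82: 82÷12 = 6 r 10, and 10÷4 = 2, so 6+10+2 = 18.
Friday + 18 ≡ Tuesday — that's 1882's doomsday.
In November the doomsday date is Nov 7.
Nov 11 is 4 days after Nov 7; 4 mod 7 = 4, so Tuesday + 4 = Saturday.
3959 mod 7 = 4, so 3959 days before a Saturday is Saturday − 4 = Tuesday.

Tuesday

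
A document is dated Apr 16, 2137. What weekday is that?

Tuesday

January 1, 2137 is a Tuesday.
Jan 1, 2137 → Feb 1, 2137: 31 days (January has 31).
Feb 1, 2137 → Mar 1, 2137: 28 days (February has 28).
Mar 1, 2137 → Apr 1, 2137: 31 days (March has 31).
Apr 1, 2137 → Apr 16, 2137: 15 days.
Total: 105 days.
105 mod 7 = 0, so Tuesday + 0 = Tuesday.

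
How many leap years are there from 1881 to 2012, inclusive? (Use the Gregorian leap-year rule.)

32

Multiples of 4 in [1881,2012]: 33.
Of those, multiples of 100: 2 (not leap unless ÷400).
Multiples of 400: 1.
Leap years = 33 − 2 + 1 = 32.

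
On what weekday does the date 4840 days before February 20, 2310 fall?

Thursday

Feb 20, 2310 is a Sunday.
4840 mod 7 = 3, so 4840 days before a Sunday is Sunday − 3 = Thursday.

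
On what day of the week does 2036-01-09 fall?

Doomsday rule: the anchor day for the 2000s is Tuesday. For year 36: 36÷12 = 3 r 0, and 0÷4 = 0, so 3+0+0 = 3.
Tuesday + 3 ≡ Friday — that's 2036's doomsday.
In January the doomsday date is Jan 4 (2036 is a leap year (divisible by 4)).
Jan 9 is 5 days after Jan 4; 5 mod 7 = 5, so Friday + 5 = Wednesday.

Wednesday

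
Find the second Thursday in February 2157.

February 10, 2157

February 1, 2157 is a Tuesday.
The first Thursday is therefore February 3 (2 days later).
The second Thursday is 3 + 1×7 = February 10.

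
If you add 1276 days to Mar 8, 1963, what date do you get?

+366 (one year; includes Feb 29, 1964) → Mar 8, 1964 (910 left).
+365 (one year) → Mar 8, 1965 (545 left).
+365 (one year) → Mar 8, 1966 (180 left).
Mar has 31 days: +24 → Apr 1, 1966 (156 left).
Apr has 30 days: +30 → May 1, 1966 (126 left).
May has 31 days: +31 → Jun 1, 1966 (95 left).
Jun has 30 days: +30 → Jul 1, 1966 (65 left).
Jul has 31 days: +31 → Aug 1, 1966 (34 left).
Aug has 31 days: +31 → Sep 1, 1966 (3 left).
+3 → Sep 4, 1966.

September 4, 1966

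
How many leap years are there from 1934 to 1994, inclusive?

Multiples of 4 in [1934,1994]: 15.
Of those, multiples of 100: 0 (not leap unless ÷400).
Multiples of 400: 0.
Leap years = 15 − 0 + 0 = 15.

15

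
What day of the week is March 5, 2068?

Doomsday rule: the anchor day for the 2000s is Tuesday. For year 68: 68÷12 = 5 r 8, and 8÷4 = 2, so 5+8+2 = 15.
Tuesday + 15 ≡ Wednesday — that's 2068's doomsday.
In March the doomsday date is Mar 14.
Mar 5 is 9 days before Mar 14; 9 mod 7 = 2, so Wednesday − 2 = Monday.

Monday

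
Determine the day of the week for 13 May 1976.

January 1, 1976 is a Thursday.
Jan 1, 1976 → Feb 1, 1976: 31 days (January has 31).
Feb 1, 1976 → Mar 1, 1976: 29 days (February has 29).
Mar 1, 1976 → Apr 1, 1976: 31 days (March has 31).
Apr 1, 1976 → May 1, 1976: 30 days (April has 30).
May 1, 1976 → May 13, 1976: 12 days.
Total: 133 days.
133 mod 7 = 0, so Thursday + 0 = Thursday.

Thursday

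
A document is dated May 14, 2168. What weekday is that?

Saturday

January 1, 2168 is a Friday.
Jan 1, 2168 → Feb 1, 2168: 31 days (January has 31).
Feb 1, 2168 → Mar 1, 2168: 29 days (February has 29).
Mar 1, 2168 → Apr 1, 2168: 31 days (March has 31).
Apr 1, 2168 → May 1, 2168: 30 days (April has 30).
May 1, 2168 → May 14, 2168: 13 days.
Total: 134 days.
134 mod 7 = 1, so Friday + 1 = Saturday.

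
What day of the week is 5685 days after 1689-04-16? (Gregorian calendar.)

First find the weekday of Apr 16, 1689. Doomsday rule: the anchor day for the 1600s is Tuesday. For year 89: 89÷12 = 7 r 5, and 5÷4 = 1, so 7+5+1 = 13.
Tuesday + 13 ≡ Monday — that's 1689's doomsday.
In April the doomsday date is Apr 4.
Apr 16 is 12 days after Apr 4; 12 mod 7 = 5, so Monday + 5 = Saturday.
5685 mod 7 = 1, so 5685 days after a Saturday is Saturday + 1 = Sunday.

Sunday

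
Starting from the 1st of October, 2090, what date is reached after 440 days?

December 15, 2091

+365 (one year) → Oct 1, 2091 (75 left).
Oct has 31 days: +31 → Nov 1, 2091 (44 left).
Nov has 30 days: +30 → Dec 1, 2091 (14 left).
+14 → Dec 15, 2091.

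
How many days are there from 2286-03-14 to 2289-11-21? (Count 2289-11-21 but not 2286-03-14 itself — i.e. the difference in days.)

Mar 14, 2286 → Mar 14, 2287: 365 days.
Mar 14, 2287 → Mar 14, 2288: 366 days (Feb 29, 2288 is in that span).
Mar 14, 2288 → Mar 14, 2289: 365 days.
Mar 14, 2289 → Apr 14, 2289: 31 days (March has 31).
Apr 14, 2289 → May 14, 2289: 30 days (April has 30).
May 14, 2289 → Jun 14, 2289: 31 days (May has 31).
Jun 14, 2289 → Jul 14, 2289: 30 days (June has 30).
Jul 14, 2289 → Aug 14, 2289: 31 days (July has 31).
Aug 14, 2289 → Sep 14, 2289: 31 days (August has 31).
Sep 14, 2289 → Oct 14, 2289: 30 days (September has 30).
Oct 14, 2289 → Nov 14, 2289: 31 days (October has 31).
Nov 14, 2289 → Nov 21, 2289: 7 days.
Total: 1348 days.

1348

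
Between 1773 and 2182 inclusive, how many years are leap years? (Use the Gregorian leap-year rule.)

Multiples of 4 in [1773,2182]: 102.
Of those, multiples of 100: 4 (not leap unless ÷400).
Multiples of 400: 1.
Leap years = 102 − 4 + 1 = 99.

99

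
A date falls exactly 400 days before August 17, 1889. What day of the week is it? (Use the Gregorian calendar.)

Aug 17, 1889 is a Saturday.
400 mod 7 = 1, so 400 days before a Saturday is Saturday − 1 = Friday.

Friday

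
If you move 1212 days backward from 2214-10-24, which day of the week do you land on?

Sunday

Oct 24, 2214 is a Monday.
1212 mod 7 = 1, so 1212 days before a Monday is Monday − 1 = Sunday.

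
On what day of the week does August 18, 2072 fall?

Thursday

Doomsday rule: the anchor day for the 2000s is Tuesday. For year 72: 72÷12 = 6 r 0, and 0÷4 = 0, so 6+0+0 = 6.
Tuesday + 6 ≡ Monday — that's 2072's doomsday.
In August the doomsday date is Aug 8.
Aug 18 is 10 days after Aug 8; 10 mod 7 = 3, so Monday + 3 = Thursday.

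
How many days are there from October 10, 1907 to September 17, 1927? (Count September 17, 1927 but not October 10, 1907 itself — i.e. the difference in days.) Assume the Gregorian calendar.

Oct 10, 1907 → Oct 10, 1908: 366 days (Feb 29, 1908 is in that span).
Oct 10, 1908 → Oct 10, 1909: 365 days.
Oct 10, 1909 → Oct 10, 1910: 365 days.
Oct 10, 1910 → Oct 10, 1911: 365 days.
Oct 10, 1911 → Oct 10, 1912: 366 days (Feb 29, 1912 is in that span).
Oct 10, 1912 → Oct 10, 1913: 365 days.
Oct 10, 1913 → Oct 10, 1914: 365 days.
Oct 10, 1914 → Oct 10, 1915: 365 days.
Oct 10, 1915 → Oct 10, 1916: 366 days (Feb 29, 1916 is in that span).
Oct 10, 1916 → Oct 10, 1917: 365 days.
Oct 10, 1917 → Oct 10, 1918: 365 days.
Oct 10, 1918 → Oct 10, 1919: 365 days.
Oct 10, 1919 → Oct 10, 1920: 366 days (Feb 29, 1920 is in that span).
Oct 10, 1920 → Oct 10, 1921: 365 days.
Oct 10, 1921 → Oct 10, 1922: 365 days.
Oct 10, 1922 → Oct 10, 1923: 365 days.
Oct 10, 1923 → Oct 10, 1924: 366 days (Feb 29, 1924 is in that span).
Oct 10, 1924 → Oct 10, 1925: 365 days.
Oct 10, 1925 → Oct 10, 1926: 365 days.
Oct 10, 1926 → Nov 10, 1926: 31 days (October has 31).
Nov 10, 1926 → Dec 10, 1926: 30 days (November has 30).
Dec 10, 1926 → Jan 10, 1927: 31 days (December has 31).
Jan 10, 1927 → Feb 10, 1927: 31 days (January has 31).
Feb 10, 1927 → Mar 10, 1927: 28 days (February has 28).
Mar 10, 1927 → Apr 10, 1927: 31 days (March has 31).
Apr 10, 1927 → May 10, 1927: 30 days (April has 30).
May 10, 1927 → Jun 10, 1927: 31 days (May has 31).
Jun 10, 1927 → Jul 10, 1927: 30 days (June has 30).
Jul 10, 1927 → Aug 10, 1927: 31 days (July has 31).
Aug 10, 1927 → Sep 10, 1927: 31 days (August has 31).
Sep 10, 1927 → Sep 17, 1927: 7 days.
Total: 7282 days.

7282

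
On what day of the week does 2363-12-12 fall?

Doomsday rule: the anchor day for the 2300s is Wednesday. For year 63: 63÷12 = 5 r 3, and 3÷4 = 0, so 5+3+0 = 8.
Wednesday + 8 ≡ Thursday — that's 2363's doomsday.
In December the doomsday date is Dec 12.
Dec 12 is the doomsday itself: Thursday.

Thursday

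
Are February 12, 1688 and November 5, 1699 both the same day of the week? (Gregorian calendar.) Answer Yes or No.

Yes

From Feb 12, 1688 to Nov 5, 1699 is 4284 days.
4284 mod 7 = 0, so they are the same weekday.
(Feb 12, 1688 is a Thursday; Nov 5, 1699 is a Thursday.)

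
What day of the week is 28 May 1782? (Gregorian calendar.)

Doomsday rule: the anchor day for the 1700s is Sunday. For year 82: 82÷12 = 6 r 10, and 10÷4 = 2, so 6+10+2 = 18.
Sunday + 18 ≡ Thursday — that's 1782's doomsday.
In May the doomsday date is May 9.
May 28 is 19 days after May 9; 19 mod 7 = 5, so Thursday + 5 = Tuesday.

Tuesday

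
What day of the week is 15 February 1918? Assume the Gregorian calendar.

January 1, 1918 is a Tuesday.
Jan 1, 1918 → Feb 1, 1918: 31 days (January has 31).
Feb 1, 1918 → Feb 15, 1918: 14 days.
Total: 45 days.
45 mod 7 = 3, so Tuesday + 3 = Friday.

Friday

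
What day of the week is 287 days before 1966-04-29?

Apr 29, 1966 is a Friday.
287 mod 7 = 0, so 287 days before a Friday is Friday − 0 = Friday.

Friday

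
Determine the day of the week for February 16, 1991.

Saturday

Doomsday rule: the anchor day for the 1900s is Wednesday. For year 91: 91÷12 = 7 r 7, and 7÷4 = 1, so 7+7+1 = 15.
Wednesday + 15 ≡ Thursday — that's 1991's doomsday.
In February the doomsday date is Feb 28 (1991 is not a leap year).
Feb 16 is 12 days before Feb 28; 12 mod 7 = 5, so Thursday − 5 = Saturday.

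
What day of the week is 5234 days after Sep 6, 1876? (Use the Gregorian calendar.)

Monday

Sep 6, 1876 is a Wednesday.
5234 mod 7 = 5, so 5234 days after a Wednesday is Wednesday + 5 = Monday.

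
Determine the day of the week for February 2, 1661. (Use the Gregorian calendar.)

Doomsday rule: the anchor day for the 1600s is Tuesday. For year 61: 61÷12 = 5 r 1, and 1÷4 = 0, so 5+1+0 = 6.
Tuesday + 6 ≡ Monday — that's 1661's doomsday.
In February the doomsday date is Feb 28 (1661 is not a leap year).
Feb 2 is 26 days before Feb 28; 26 mod 7 = 5, so Monday − 5 = Wednesday.

Wednesday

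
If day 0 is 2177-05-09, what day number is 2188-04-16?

May 9, 2177 → May 9, 2178: 365 days.
May 9, 2178 → May 9, 2179: 365 days.
May 9, 2179 → May 9, 2180: 366 days (Feb 29, 2180 is in that span).
May 9, 2180 → May 9, 2181: 365 days.
May 9, 2181 → May 9, 2182: 365 days.
May 9, 2182 → May 9, 2183: 365 days.
May 9, 2183 → May 9, 2184: 366 days (Feb 29, 2184 is in that span).
May 9, 2184 → May 9, 2185: 365 days.
May 9, 2185 → May 9, 2186: 365 days.
May 9, 2186 → May 9, 2187: 365 days.
May 9, 2187 → Jun 9, 2187: 31 days (May has 31).
Jun 9, 2187 → Jul 9, 2187: 30 days (June has 30).
Jul 9, 2187 → Aug 9, 2187: 31 days (July has 31).
Aug 9, 2187 → Sep 9, 2187: 31 days (August has 31).
Sep 9, 2187 → Oct 9, 2187: 30 days (September has 30).
Oct 9, 2187 → Nov 9, 2187: 31 days (October has 31).
Nov 9, 2187 → Dec 9, 2187: 30 days (November has 30).
Dec 9, 2187 → Jan 9, 2188: 31 days (December has 31).
Jan 9, 2188 → Feb 9, 2188: 31 days (January has 31).
Feb 9, 2188 → Mar 9, 2188: 29 days (February has 29).
Mar 9, 2188 → Apr 9, 2188: 31 days (March has 31).
Apr 9, 2188 → Apr 16, 2188: 7 days.
Total: 3995 days.

3995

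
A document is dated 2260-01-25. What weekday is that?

Doomsday rule: the anchor day for the 2200s is Friday. For year 60: 60÷12 = 5 r 0, and 0÷4 = 0, so 5+0+0 = 5.
Friday + 5 ≡ Wednesday — that's 2260's doomsday.
In January the doomsday date is Jan 4 (2260 is a leap year (divisible by 4)).
Jan 25 is 21 days after Jan 4; 21 mod 7 = 0, so Wednesday + 0 = Wednesday.

Wednesday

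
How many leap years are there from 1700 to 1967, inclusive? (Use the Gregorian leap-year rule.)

64

Multiples of 4 in [1700,1967]: 67.
Of those, multiples of 100: 3 (not leap unless ÷400).
Multiples of 400: 0.
Leap years = 67 − 3 + 0 = 64.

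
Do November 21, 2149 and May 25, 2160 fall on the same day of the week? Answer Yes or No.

From Nov 21, 2149 to May 25, 2160 is 3838 days.
3838 mod 7 = 2, so they are different weekdays.
(Nov 21, 2149 is a Friday; May 25, 2160 is a Sunday.)

No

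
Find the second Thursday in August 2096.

August 1, 2096 is a Wednesday.
The first Thursday is therefore August 2 (1 days later).
The second Thursday is 2 + 1×7 = August 9.

August 9, 2096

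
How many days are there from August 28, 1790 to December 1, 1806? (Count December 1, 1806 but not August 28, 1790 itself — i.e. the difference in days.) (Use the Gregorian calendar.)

Aug 28, 1790 → Aug 28, 1791: 365 days.
Aug 28, 1791 → Aug 28, 1792: 366 days (Feb 29, 1792 is in that span).
Aug 28, 1792 → Aug 28, 1793: 365 days.
Aug 28, 1793 → Aug 28, 1794: 365 days.
Aug 28, 1794 → Aug 28, 1795: 365 days.
Aug 28, 1795 → Aug 28, 1796: 366 days (Feb 29, 1796 is in that span).
Aug 28, 1796 → Aug 28, 1797: 365 days.
Aug 28, 1797 → Aug 28, 1798: 365 days.
Aug 28, 1798 → Aug 28, 1799: 365 days.
Aug 28, 1799 → Aug 28, 1800: 365 days.
Aug 28, 1800 → Aug 28, 1801: 365 days.
Aug 28, 1801 → Aug 28, 1802: 365 days.
Aug 28, 1802 → Aug 28, 1803: 365 days.
Aug 28, 1803 → Aug 28, 1804: 366 days (Feb 29, 1804 is in that span).
Aug 28, 1804 → Aug 28, 1805: 365 days.
Aug 28, 1805 → Aug 28, 1806: 365 days.
Aug 28, 1806 → Sep 28, 1806: 31 days (August has 31).
Sep 28, 1806 → Oct 28, 1806: 30 days (September has 30).
Oct 28, 1806 → Nov 28, 1806: 31 days (October has 31).
Nov 28, 1806 → Dec 1, 1806: 3 days.
Total: 5938 days.

5938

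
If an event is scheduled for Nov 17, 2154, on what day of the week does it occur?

Sunday

Doomsday rule: the anchor day for the 2100s is Sunday. For year 54: 54÷12 = 4 r 6, and 6÷4 = 1, so 4+6+1 = 11.
Sunday + 11 ≡ Thursday — that's 2154's doomsday.
In November the doomsday date is Nov 7.
Nov 17 is 10 days after Nov 7; 10 mod 7 = 3, so Thursday + 3 = Sunday.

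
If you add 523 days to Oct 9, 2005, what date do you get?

March 16, 2007

+365 (one year) → Oct 9, 2006 (158 left).
Oct has 31 days: +23 → Nov 1, 2006 (135 left).
Nov has 30 days: +30 → Dec 1, 2006 (105 left).
Dec has 31 days: +31 → Jan 1, 2007 (74 left).
Jan has 31 days: +31 → Feb 1, 2007 (43 left).
Feb has 28 days: +28 → Mar 1, 2007 (15 left).
+15 → Mar 16, 2007.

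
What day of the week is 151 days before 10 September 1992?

First find the weekday of Sep 10, 1992. Doomsday rule: the anchor day for the 1900s is Wednesday. For year 92: 92÷12 = 7 r 8, and 8÷4 = 2, so 7+8+2 = 17.
Wednesday + 17 ≡ Saturday — that's 1992's doomsday.
In September the doomsday date is Sep 5.
Sep 10 is 5 days after Sep 5; 5 mod 7 = 5, so Saturday + 5 = Thursday.
151 mod 7 = 4, so 151 days before a Thursday is Thursday − 4 = Sunday.

Sunday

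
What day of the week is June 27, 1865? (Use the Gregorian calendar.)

Doomsday rule: the anchor day for the 1800s is Friday. For year 65: 65÷12 = 5 r 5, and 5÷4 = 1, so 5+5+1 = 11.
Friday + 11 ≡ Tuesday — that's 1865's doomsday.
In June the doomsday date is Jun 6.
Jun 27 is 21 days after Jun 6; 21 mod 7 = 0, so Tuesday + 0 = Tuesday.

Tuesday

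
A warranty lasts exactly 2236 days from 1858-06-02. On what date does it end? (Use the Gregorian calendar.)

July 16, 1864

+365 (one year) → Jun 2, 1859 (1871 left).
+366 (one year; includes Feb 29, 1860) → Jun 2, 1860 (1505 left).
+365 (one year) → Jun 2, 1861 (1140 left).
+365 (one year) → Jun 2, 1862 (775 left).
+365 (one year) → Jun 2, 1863 (410 left).
+366 (one year; includes Feb 29, 1864) → Jun 2, 1864 (44 left).
Jun has 30 days: +29 → Jul 1, 1864 (15 left).
+15 → Jul 16, 1864.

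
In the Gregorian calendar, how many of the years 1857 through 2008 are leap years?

37

Multiples of 4 in [1857,2008]: 38.
Of those, multiples of 100: 2 (not leap unless ÷400).
Multiples of 400: 1.
Leap years = 38 − 2 + 1 = 37.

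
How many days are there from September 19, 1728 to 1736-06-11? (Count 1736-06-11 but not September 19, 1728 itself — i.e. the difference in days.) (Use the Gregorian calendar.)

2822

Sep 19, 1728 → Sep 19, 1729: 365 days.
Sep 19, 1729 → Sep 19, 1730: 365 days.
Sep 19, 1730 → Sep 19, 1731: 365 days.
Sep 19, 1731 → Sep 19, 1732: 366 days (Feb 29, 1732 is in that span).
Sep 19, 1732 → Sep 19, 1733: 365 days.
Sep 19, 1733 → Sep 19, 1734: 365 days.
Sep 19, 1734 → Sep 19, 1735: 365 days.
Sep 19, 1735 → Oct 19, 1735: 30 days (September has 30).
Oct 19, 1735 → Nov 19, 1735: 31 days (October has 31).
Nov 19, 1735 → Dec 19, 1735: 30 days (November has 30).
Dec 19, 1735 → Jan 19, 1736: 31 days (December has 31).
Jan 19, 1736 → Feb 19, 1736: 31 days (January has 31).
Feb 19, 1736 → Mar 19, 1736: 29 days (February has 29).
Mar 19, 1736 → Apr 19, 1736: 31 days (March has 31).
Apr 19, 1736 → May 19, 1736: 30 days (April has 30).
May 19, 1736 → Jun 11, 1736: 23 days.
Total: 2822 days.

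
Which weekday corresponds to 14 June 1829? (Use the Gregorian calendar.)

Sunday

Doomsday rule: the anchor day for the 1800s is Friday. For year 29: 29÷12 = 2 r 5, and 5÷4 = 1, so 2+5+1 = 8.
Friday + 8 ≡ Saturday — that's 1829's doomsday.
In June the doomsday date is Jun 6.
Jun 14 is 8 days after Jun 6; 8 mod 7 = 1, so Saturday + 1 = Sunday.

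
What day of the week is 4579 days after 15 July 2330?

Jul 15, 2330 is a Tuesday.
4579 mod 7 = 1, so 4579 days after a Tuesday is Tuesday + 1 = Wednesday.

Wednesday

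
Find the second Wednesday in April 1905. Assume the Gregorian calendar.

April 1, 1905 is a Saturday.
The first Wednesday is therefore April 5 (4 days later).
The second Wednesday is 5 + 1×7 = April 12.

April 12, 1905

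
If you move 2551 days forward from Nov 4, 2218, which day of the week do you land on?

Saturday

First find the weekday of Nov 4, 2218. Doomsday rule: the anchor day for the 2200s is Friday. For year 18: 18÷12 = 1 r 6, and 6÷4 = 1, so 1+6+1 = 8.
Friday + 8 ≡ Saturday — that's 2218's doomsday.
In November the doomsday date is Nov 7.
Nov 4 is 3 days before Nov 7; 3 mod 7 = 3, so Saturday − 3 = Wednesday.
2551 mod 7 = 3, so 2551 days after a Wednesday is Wednesday + 3 = Saturday.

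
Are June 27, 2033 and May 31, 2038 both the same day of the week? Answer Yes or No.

From Jun 27, 2033 to May 31, 2038 is 1799 days.
1799 mod 7 = 0, so they are the same weekday.
(Jun 27, 2033 is a Monday; May 31, 2038 is a Monday.)

Yes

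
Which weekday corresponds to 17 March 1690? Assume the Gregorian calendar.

Friday

Doomsday rule: the anchor day for the 1600s is Tuesday. For year 90: 90÷12 = 7 r 6, and 6÷4 = 1, so 7+6+1 = 14.
Tuesday + 14 ≡ Tuesday — that's 1690's doomsday.
In March the doomsday date is Mar 14.
Mar 17 is 3 days after Mar 14; 3 mod 7 = 3, so Tuesday + 3 = Friday.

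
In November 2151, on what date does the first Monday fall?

November 1, 2151 is a Monday.
The first Monday is therefore November 1 (same day).

November 1, 2151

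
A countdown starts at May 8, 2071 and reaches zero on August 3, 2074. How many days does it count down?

May 8, 2071 → May 8, 2072: 366 days (Feb 29, 2072 is in that span).
May 8, 2072 → May 8, 2073: 365 days.
May 8, 2073 → May 8, 2074: 365 days.
May 8, 2074 → Jun 8, 2074: 31 days (May has 31).
Jun 8, 2074 → Jul 8, 2074: 30 days (June has 30).
Jul 8, 2074 → Aug 3, 2074: 26 days.
Total: 1183 days.

1183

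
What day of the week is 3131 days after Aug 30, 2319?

Aug 30, 2319 is a Saturday.
3131 mod 7 = 2, so 3131 days after a Saturday is Saturday + 2 = Monday.

Monday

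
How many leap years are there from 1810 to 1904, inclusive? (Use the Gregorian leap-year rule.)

Multiples of 4 in [1810,1904]: 24.
Of those, multiples of 100: 1 (not leap unless ÷400).
Multiples of 400: 0.
Leap years = 24 − 1 + 0 = 23.

23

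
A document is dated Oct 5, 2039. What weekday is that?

Doomsday rule: the anchor day for the 2000s is Tuesday. For year 39: 39÷12 = 3 r 3, and 3÷4 = 0, so 3+3+0 = 6.
Tuesday + 6 ≡ Monday — that's 2039's doomsday.
In October the doomsday date is Oct 10.
Oct 5 is 5 days before Oct 10; 5 mod 7 = 5, so Monday − 5 = Wednesday.

Wednesday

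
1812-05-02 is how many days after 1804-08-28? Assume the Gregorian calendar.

2804

Aug 28, 1804 → Aug 28, 1805: 365 days.
Aug 28, 1805 → Aug 28, 1806: 365 days.
Aug 28, 1806 → Aug 28, 1807: 365 days.
Aug 28, 1807 → Aug 28, 1808: 366 days (Feb 29, 1808 is in that span).
Aug 28, 1808 → Aug 28, 1809: 365 days.
Aug 28, 1809 → Aug 28, 1810: 365 days.
Aug 28, 1810 → Aug 28, 1811: 365 days.
Aug 28, 1811 → Sep 28, 1811: 31 days (August has 31).
Sep 28, 1811 → Oct 28, 1811: 30 days (September has 30).
Oct 28, 1811 → Nov 28, 1811: 31 days (October has 31).
Nov 28, 1811 → Dec 28, 1811: 30 days (November has 30).
Dec 28, 1811 → Jan 28, 1812: 31 days (December has 31).
Jan 28, 1812 → Feb 28, 1812: 31 days (January has 31).
Feb 28, 1812 → Mar 28, 1812: 29 days (February has 29).
Mar 28, 1812 → Apr 28, 1812: 31 days (March has 31).
Apr 28, 1812 → May 2, 1812: 4 days.
Total: 2804 days.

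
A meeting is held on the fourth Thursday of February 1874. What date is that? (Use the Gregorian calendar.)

February 26, 1874

February 1, 1874 is a Sunday.
The first Thursday is therefore February 5 (4 days later).
The fourth Thursday is 5 + 3×7 = February 26.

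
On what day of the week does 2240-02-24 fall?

Monday

January 1, 2240 is a Wednesday.
Jan 1, 2240 → Feb 1, 2240: 31 days (January has 31).
Feb 1, 2240 → Feb 24, 2240: 23 days.
Total: 54 days.
54 mod 7 = 5, so Wednesday + 5 = Monday.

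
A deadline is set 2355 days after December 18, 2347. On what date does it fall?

+366 (one year; includes Feb 29, 2348) → Dec 18, 2348 (1989 left).
+365 (one year) → Dec 18, 2349 (1624 left).
+365 (one year) → Dec 18, 2350 (1259 left).
+365 (one year) → Dec 18, 2351 (894 left).
+366 (one year; includes Feb 29, 2352) → Dec 18, 2352 (528 left).
+365 (one year) → Dec 18, 2353 (163 left).
Dec has 31 days: +14 → Jan 1, 2354 (149 left).
Jan has 31 days: +31 → Feb 1, 2354 (118 left).
Feb has 28 days: +28 → Mar 1, 2354 (90 left).
Mar has 31 days: +31 → Apr 1, 2354 (59 left).
Apr has 30 days: +30 → May 1, 2354 (29 left).
+29 → May 30, 2354.

May 30, 2354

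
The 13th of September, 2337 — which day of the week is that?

Doomsday rule: the anchor day for the 2300s is Wednesday. For year 37: 37÷12 = 3 r 1, and 1÷4 = 0, so 3+1+0 = 4.
Wednesday + 4 ≡ Sunday — that's 2337's doomsday.
In September the doomsday date is Sep 5.
Sep 13 is 8 days after Sep 5; 8 mod 7 = 1, so Sunday + 1 = Monday.

Monday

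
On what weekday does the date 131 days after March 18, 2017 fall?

Thursday

First find the weekday of Mar 18, 2017. Doomsday rule: the anchor day for the 2000s is Tuesday. For year 17: 17÷12 = 1 r 5, and 5÷4 = 1, so 1+5+1 = 7.
Tuesday + 7 ≡ Tuesday — that's 2017's doomsday.
In March the doomsday date is Mar 14.
Mar 18 is 4 days after Mar 14; 4 mod 7 = 4, so Tuesday + 4 = Saturday.
131 mod 7 = 5, so 131 days after a Saturday is Saturday + 5 = Thursday.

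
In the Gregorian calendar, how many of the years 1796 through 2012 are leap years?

53

Multiples of 4 in [1796,2012]: 55.
Of those, multiples of 100: 3 (not leap unless ÷400).
Multiples of 400: 1.
Leap years = 55 − 3 + 1 = 53.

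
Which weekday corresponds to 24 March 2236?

Doomsday rule: the anchor day for the 2200s is Friday. For year 36: 36÷12 = 3 r 0, and 0÷4 = 0, so 3+0+0 = 3.
Friday + 3 ≡ Monday — that's 2236's doomsday.
In March the doomsday date is Mar 14.
Mar 24 is 10 days after Mar 14; 10 mod 7 = 3, so Monday + 3 = Thursday.

Thursday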